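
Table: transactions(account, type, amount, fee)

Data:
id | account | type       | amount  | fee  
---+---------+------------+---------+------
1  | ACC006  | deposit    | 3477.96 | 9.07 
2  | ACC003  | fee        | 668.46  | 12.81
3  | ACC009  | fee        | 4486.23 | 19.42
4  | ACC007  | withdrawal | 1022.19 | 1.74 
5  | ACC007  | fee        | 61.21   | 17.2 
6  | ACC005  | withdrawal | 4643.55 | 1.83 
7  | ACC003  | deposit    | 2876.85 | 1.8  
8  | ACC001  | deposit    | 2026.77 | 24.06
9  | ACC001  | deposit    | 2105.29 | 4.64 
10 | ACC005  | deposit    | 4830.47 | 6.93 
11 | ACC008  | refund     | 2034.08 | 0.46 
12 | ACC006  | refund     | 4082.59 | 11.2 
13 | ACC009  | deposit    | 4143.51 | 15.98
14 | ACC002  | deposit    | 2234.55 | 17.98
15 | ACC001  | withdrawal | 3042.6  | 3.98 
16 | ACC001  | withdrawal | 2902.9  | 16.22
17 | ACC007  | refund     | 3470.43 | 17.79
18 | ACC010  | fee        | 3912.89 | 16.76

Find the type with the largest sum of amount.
SELECT type, SUM(amount) as val
FROM transactions
GROUP BY type
ORDER BY val DESC
LIMIT 1

Result: deposit with sum(amount) = 21695.40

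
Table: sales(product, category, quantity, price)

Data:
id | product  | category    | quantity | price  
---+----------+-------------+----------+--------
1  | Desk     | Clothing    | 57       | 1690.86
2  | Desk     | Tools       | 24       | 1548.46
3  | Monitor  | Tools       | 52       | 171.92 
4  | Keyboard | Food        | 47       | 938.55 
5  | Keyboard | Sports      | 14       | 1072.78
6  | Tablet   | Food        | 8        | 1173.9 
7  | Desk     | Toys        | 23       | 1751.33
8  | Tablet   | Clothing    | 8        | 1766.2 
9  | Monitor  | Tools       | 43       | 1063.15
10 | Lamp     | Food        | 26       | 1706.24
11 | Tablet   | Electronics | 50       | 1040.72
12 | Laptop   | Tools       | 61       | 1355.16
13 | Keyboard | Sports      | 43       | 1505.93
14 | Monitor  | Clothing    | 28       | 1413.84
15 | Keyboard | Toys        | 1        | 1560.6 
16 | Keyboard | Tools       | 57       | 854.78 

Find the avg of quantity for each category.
SELECT category, AVG(quantity) as result
FROM sales
GROUP BY category

Result:
  Clothing: 31.00
  Electronics: 50.00
  Food: 27.00
  Sports: 28.50
  Tools: 47.40
  Toys: 12.00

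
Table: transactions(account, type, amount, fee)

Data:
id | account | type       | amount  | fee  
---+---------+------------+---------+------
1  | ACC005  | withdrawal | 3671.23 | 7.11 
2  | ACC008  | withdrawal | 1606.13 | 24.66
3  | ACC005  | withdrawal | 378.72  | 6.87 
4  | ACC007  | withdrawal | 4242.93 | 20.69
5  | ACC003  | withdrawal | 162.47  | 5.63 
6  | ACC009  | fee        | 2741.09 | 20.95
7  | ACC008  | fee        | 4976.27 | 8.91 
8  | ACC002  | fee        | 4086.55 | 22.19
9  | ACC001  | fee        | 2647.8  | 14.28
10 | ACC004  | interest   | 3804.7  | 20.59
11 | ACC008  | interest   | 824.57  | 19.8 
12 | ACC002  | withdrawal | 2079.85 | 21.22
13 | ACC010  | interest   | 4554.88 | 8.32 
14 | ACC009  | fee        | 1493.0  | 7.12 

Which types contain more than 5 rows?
SELECT type, COUNT(*) as cnt
FROM transactions
GROUP BY type
HAVING COUNT(*) > 5

Result:
  withdrawal: 6

Note: HAVING filters groups after aggregation, WHERE filters rows before.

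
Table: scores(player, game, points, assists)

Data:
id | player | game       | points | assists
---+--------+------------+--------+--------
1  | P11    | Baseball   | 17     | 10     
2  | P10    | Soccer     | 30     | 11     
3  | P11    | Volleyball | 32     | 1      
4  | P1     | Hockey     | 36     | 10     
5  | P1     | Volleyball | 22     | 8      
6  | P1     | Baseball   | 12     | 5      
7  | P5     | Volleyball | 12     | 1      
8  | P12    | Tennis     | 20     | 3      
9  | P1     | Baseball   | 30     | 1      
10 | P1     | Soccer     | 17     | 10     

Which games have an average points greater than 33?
SELECT game, AVG(points)
FROM scores
GROUP BY game
HAVING AVG(points) > 33

Result:
  Hockey: avg=36.00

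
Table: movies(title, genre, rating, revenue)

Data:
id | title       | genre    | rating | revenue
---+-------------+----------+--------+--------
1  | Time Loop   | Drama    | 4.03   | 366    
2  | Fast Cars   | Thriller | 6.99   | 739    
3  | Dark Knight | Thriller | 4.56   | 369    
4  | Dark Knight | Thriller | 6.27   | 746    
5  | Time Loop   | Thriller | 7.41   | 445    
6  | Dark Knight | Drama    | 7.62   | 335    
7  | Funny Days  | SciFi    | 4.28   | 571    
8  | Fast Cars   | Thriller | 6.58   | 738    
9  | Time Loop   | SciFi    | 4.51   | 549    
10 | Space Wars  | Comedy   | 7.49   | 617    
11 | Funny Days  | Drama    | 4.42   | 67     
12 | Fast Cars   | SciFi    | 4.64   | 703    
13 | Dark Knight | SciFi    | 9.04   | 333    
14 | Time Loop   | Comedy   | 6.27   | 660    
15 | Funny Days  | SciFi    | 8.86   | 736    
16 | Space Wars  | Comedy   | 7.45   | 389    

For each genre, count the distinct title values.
SELECT genre, COUNT(DISTINCT title)
FROM movies
GROUP BY genre

Result:
  Comedy: 2 distinct
  Drama: 3 distinct
  SciFi: 4 distinct
  Thriller: 3 distinct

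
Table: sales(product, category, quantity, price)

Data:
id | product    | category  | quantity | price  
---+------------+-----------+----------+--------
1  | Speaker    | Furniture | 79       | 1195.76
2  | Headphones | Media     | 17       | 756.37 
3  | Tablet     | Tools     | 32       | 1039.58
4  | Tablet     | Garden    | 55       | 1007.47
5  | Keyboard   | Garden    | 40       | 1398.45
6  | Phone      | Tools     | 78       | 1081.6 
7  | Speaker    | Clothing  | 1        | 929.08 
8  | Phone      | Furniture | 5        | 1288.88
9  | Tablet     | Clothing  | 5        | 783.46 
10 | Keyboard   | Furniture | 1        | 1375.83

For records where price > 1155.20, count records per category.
SELECT category, COUNT(*)
FROM sales
WHERE price > 1155.20
GROUP BY category

Note: WHERE filters rows before grouping.

Result:
  Furniture: 3
  Garden: 1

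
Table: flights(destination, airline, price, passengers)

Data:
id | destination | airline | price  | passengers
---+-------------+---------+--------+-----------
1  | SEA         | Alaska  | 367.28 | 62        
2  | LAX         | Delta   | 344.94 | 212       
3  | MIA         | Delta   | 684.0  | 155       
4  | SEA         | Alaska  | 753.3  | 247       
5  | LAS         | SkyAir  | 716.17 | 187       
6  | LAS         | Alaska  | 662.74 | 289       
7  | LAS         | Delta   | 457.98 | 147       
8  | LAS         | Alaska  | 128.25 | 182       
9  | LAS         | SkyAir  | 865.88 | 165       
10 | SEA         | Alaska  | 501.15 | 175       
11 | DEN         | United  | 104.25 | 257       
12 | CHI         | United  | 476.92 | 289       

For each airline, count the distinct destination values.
SELECT airline, COUNT(DISTINCT destination)
FROM flights
GROUP BY airline

Result:
  Alaska: 2 distinct
  Delta: 3 distinct
  SkyAir: 1 distinct
  United: 2 distinct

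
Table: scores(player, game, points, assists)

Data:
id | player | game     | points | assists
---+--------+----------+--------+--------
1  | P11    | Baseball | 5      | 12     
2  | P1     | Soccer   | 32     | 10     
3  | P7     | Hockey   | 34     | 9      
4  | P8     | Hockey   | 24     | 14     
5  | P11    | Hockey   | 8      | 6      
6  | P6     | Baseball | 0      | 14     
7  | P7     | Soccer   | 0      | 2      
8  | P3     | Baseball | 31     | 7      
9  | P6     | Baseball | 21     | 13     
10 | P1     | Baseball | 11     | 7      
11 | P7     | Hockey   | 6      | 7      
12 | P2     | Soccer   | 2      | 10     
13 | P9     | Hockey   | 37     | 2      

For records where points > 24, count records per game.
SELECT game, COUNT(*)
FROM scores
WHERE points > 24
GROUP BY game

Note: WHERE filters rows before grouping.

Result:
  Baseball: 1
  Hockey: 2
  Soccer: 1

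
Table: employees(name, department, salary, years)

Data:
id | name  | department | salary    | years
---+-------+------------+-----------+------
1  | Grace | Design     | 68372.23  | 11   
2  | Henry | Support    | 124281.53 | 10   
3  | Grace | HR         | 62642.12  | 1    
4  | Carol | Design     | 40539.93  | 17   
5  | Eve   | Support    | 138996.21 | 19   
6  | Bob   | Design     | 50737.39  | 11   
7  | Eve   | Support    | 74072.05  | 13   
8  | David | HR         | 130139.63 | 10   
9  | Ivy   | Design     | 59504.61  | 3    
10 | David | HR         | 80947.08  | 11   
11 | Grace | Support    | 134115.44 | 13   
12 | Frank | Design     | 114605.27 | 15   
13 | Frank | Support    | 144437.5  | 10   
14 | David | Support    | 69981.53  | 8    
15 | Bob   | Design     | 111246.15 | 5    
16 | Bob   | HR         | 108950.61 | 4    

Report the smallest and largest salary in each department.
SELECT department, MIN(salary), MAX(salary)
FROM employees
GROUP BY department

Result:
  Design: min=40539.93, max=114605.27
  HR: min=62642.12, max=130139.63
  Support: min=69981.53, max=144437.50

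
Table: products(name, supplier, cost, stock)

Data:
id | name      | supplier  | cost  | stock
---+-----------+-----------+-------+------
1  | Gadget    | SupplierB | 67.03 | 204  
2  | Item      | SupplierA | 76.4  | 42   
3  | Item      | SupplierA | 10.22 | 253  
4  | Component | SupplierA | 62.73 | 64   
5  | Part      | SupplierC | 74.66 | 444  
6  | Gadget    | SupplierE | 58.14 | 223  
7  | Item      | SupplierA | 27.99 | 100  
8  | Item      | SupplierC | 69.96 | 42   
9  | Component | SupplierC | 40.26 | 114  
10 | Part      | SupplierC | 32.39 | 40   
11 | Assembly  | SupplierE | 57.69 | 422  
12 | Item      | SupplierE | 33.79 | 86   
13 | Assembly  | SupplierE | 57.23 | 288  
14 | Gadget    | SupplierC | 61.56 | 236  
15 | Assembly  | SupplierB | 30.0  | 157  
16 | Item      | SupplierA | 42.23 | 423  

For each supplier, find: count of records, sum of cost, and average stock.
SELECT supplier,
       COUNT(*) as cnt,
       SUM(cost) as total_cost,
       AVG(stock) as avg_stock
FROM products
GROUP BY supplier

Result:
  SupplierA: 5 records, 219.57 total cost, 176.40 avg stock
  SupplierB: 2 records, 97.03 total cost, 180.50 avg stock
  SupplierC: 5 records, 278.83 total cost, 175.20 avg stock
  SupplierE: 4 records, 206.85 total cost, 254.75 avg stock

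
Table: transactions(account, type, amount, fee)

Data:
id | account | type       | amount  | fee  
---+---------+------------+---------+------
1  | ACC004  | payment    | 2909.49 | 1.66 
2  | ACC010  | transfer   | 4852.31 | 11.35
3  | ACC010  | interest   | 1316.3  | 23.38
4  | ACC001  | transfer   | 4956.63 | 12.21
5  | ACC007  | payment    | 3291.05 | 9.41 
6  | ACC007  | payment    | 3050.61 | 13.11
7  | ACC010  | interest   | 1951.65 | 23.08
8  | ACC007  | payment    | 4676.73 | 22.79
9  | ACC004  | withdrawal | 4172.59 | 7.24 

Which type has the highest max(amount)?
SELECT type, MAX(amount) as val
FROM transactions
GROUP BY type
ORDER BY val DESC
LIMIT 1

Result: transfer with max(amount) = 4956.63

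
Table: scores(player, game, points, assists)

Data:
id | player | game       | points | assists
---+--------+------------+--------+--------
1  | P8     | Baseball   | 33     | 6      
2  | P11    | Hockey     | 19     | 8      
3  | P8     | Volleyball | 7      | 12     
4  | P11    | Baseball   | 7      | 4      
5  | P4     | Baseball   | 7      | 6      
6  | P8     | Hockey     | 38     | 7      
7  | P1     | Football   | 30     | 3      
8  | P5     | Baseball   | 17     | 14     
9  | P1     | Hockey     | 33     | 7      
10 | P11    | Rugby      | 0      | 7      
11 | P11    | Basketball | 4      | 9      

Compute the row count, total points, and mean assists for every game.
SELECT game,
       COUNT(*) as cnt,
       SUM(points) as total_points,
       AVG(assists) as avg_assists
FROM scores
GROUP BY game

Result:
  Baseball: 4 records, 64 total points, 7.50 avg assists
  Basketball: 1 records, 4 total points, 9.00 avg assists
  Football: 1 records, 30 total points, 3.00 avg assists
  Hockey: 3 records, 90 total points, 7.33 avg assists
  Rugby: 1 records, 0 total points, 7.00 avg assists
  Volleyball: 1 records, 7 total points, 12.00 avg assists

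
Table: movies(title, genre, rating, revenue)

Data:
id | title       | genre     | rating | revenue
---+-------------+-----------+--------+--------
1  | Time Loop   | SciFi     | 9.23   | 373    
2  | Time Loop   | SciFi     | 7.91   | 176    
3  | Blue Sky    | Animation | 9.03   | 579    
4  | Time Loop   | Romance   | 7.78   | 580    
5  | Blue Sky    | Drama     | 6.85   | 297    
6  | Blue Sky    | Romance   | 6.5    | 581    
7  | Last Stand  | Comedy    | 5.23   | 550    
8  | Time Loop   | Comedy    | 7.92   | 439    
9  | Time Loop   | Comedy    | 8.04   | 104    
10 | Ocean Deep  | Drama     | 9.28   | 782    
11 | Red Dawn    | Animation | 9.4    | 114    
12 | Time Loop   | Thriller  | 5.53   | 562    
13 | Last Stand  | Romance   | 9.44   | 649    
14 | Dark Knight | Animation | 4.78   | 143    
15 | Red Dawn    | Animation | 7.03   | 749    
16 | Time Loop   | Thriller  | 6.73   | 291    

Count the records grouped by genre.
SELECT genre, COUNT(*) as count
FROM movies
GROUP BY genre

Result:
  Animation: 4
  Comedy: 3
  Drama: 2
  Romance: 3
  SciFi: 2
  Thriller: 2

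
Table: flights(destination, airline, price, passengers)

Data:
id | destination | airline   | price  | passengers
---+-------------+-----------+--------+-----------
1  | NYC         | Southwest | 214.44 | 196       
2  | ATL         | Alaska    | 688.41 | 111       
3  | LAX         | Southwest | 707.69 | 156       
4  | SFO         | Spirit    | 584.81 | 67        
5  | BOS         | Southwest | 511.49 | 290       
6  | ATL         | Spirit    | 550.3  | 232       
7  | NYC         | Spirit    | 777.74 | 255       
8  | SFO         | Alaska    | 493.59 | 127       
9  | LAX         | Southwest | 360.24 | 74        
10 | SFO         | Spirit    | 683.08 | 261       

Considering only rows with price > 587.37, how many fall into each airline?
SELECT airline, COUNT(*)
FROM flights
WHERE price > 587.37
GROUP BY airline

Note: WHERE filters rows before grouping.

Result:
  Alaska: 1
  Southwest: 1
  Spirit: 2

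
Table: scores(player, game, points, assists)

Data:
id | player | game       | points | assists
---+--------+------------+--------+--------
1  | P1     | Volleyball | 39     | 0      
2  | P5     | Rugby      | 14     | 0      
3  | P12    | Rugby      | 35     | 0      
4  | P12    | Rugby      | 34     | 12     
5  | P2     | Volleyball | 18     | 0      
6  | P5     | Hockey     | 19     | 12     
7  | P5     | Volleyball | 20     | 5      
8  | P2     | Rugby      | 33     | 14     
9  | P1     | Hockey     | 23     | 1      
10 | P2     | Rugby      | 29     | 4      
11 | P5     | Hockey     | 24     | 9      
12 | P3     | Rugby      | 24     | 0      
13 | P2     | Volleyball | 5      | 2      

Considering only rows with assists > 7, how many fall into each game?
SELECT game, COUNT(*)
FROM scores
WHERE assists > 7
GROUP BY game

Note: WHERE filters rows before grouping.

Result:
  Hockey: 2
  Rugby: 2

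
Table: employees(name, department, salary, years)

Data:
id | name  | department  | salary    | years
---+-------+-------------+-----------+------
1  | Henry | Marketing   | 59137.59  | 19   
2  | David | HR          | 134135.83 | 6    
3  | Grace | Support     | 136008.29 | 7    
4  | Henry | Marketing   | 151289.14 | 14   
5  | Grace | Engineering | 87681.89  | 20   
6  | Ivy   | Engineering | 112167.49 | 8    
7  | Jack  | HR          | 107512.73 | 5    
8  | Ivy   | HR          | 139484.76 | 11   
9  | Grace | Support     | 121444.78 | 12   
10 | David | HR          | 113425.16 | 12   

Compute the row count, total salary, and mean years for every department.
SELECT department,
       COUNT(*) as cnt,
       SUM(salary) as total_salary,
       AVG(years) as avg_years
FROM employees
GROUP BY department

Result:
  Engineering: 2 records, 199849.38 total salary, 14.00 avg years
  HR: 4 records, 494558.48 total salary, 8.50 avg years
  Marketing: 2 records, 210426.73 total salary, 16.50 avg years
  Support: 2 records, 257453.07 total salary, 9.50 avg years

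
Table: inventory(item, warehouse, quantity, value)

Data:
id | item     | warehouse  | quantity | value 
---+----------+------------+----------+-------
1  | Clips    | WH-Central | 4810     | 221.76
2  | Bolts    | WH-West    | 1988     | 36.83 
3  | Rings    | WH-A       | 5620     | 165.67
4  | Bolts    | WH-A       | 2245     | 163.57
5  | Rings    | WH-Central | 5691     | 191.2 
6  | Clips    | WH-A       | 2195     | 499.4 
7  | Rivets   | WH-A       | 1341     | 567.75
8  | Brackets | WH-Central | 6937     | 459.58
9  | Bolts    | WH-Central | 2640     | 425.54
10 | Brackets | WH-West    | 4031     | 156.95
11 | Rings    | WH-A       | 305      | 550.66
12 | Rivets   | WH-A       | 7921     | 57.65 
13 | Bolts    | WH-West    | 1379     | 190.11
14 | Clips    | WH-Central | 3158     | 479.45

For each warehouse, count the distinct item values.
SELECT warehouse, COUNT(DISTINCT item)
FROM inventory
GROUP BY warehouse

Result:
  WH-A: 4 distinct
  WH-Central: 4 distinct
  WH-West: 2 distinct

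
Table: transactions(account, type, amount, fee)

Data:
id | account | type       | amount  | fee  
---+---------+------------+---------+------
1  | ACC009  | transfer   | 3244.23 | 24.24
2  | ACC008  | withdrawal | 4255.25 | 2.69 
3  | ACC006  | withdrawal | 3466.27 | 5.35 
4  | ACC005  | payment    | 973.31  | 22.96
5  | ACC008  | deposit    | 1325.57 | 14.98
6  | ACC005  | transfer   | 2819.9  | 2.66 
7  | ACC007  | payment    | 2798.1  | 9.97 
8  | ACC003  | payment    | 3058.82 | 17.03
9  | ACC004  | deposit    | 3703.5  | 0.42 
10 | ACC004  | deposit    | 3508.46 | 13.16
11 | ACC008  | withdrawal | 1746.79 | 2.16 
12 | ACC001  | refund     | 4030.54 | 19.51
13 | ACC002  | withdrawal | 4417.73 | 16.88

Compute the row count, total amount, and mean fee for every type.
SELECT type,
       COUNT(*) as cnt,
       SUM(amount) as total_amount,
       AVG(fee) as avg_fee
FROM transactions
GROUP BY type

Result:
  deposit: 3 records, 8537.53 total amount, 9.52 avg fee
  payment: 3 records, 6830.23 total amount, 16.65 avg fee
  refund: 1 records, 4030.54 total amount, 19.51 avg fee
  transfer: 2 records, 6064.13 total amount, 13.45 avg fee
  withdrawal: 4 records, 13886.04 total amount, 6.77 avg fee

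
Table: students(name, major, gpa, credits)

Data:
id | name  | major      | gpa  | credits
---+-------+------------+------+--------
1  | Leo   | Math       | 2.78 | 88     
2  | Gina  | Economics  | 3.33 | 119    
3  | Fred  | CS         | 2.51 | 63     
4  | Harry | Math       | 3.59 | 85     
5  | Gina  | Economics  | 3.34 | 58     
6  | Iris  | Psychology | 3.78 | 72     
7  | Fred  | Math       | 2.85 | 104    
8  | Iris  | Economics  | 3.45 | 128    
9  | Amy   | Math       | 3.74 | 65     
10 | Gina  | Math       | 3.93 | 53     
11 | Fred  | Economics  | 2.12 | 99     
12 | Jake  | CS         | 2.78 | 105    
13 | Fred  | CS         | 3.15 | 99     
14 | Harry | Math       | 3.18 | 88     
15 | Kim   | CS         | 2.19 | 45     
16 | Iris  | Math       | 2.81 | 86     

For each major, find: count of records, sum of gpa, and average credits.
SELECT major,
       COUNT(*) as cnt,
       SUM(gpa) as total_gpa,
       AVG(credits) as avg_credits
FROM students
GROUP BY major

Result:
  CS: 4 records, 10.63 total gpa, 78.00 avg credits
  Economics: 4 records, 12.24 total gpa, 101.00 avg credits
  Math: 7 records, 22.88 total gpa, 81.29 avg credits
  Psychology: 1 records, 3.78 total gpa, 72.00 avg credits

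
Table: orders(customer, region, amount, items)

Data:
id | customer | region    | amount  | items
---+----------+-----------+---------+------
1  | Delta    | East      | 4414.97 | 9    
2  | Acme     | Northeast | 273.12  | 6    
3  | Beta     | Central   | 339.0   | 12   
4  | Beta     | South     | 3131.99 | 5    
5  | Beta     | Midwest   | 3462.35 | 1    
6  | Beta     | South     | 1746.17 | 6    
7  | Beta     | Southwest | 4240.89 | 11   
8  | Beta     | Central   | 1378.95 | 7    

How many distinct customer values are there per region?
SELECT region, COUNT(DISTINCT customer)
FROM orders
GROUP BY region

Result:
  Central: 1 distinct
  East: 1 distinct
  Midwest: 1 distinct
  Northeast: 1 distinct
  South: 1 distinct
  Southwest: 1 distinct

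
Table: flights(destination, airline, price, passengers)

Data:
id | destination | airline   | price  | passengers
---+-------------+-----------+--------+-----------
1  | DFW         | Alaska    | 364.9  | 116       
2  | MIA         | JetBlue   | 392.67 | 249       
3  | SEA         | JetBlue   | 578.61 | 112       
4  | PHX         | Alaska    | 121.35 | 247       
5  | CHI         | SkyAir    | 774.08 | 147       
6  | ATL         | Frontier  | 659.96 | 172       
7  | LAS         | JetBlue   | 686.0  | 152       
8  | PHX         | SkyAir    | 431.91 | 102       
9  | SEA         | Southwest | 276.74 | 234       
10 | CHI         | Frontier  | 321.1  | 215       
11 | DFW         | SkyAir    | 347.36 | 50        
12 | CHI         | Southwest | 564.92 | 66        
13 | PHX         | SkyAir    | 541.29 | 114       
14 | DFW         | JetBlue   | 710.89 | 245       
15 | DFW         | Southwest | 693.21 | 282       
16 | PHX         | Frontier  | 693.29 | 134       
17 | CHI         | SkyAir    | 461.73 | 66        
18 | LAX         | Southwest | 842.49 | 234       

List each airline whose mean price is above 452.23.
SELECT airline, AVG(price)
FROM flights
GROUP BY airline
HAVING AVG(price) > 452.23

Result:
  Frontier: avg=558.12
  JetBlue: avg=592.04
  SkyAir: avg=511.27
  Southwest: avg=594.34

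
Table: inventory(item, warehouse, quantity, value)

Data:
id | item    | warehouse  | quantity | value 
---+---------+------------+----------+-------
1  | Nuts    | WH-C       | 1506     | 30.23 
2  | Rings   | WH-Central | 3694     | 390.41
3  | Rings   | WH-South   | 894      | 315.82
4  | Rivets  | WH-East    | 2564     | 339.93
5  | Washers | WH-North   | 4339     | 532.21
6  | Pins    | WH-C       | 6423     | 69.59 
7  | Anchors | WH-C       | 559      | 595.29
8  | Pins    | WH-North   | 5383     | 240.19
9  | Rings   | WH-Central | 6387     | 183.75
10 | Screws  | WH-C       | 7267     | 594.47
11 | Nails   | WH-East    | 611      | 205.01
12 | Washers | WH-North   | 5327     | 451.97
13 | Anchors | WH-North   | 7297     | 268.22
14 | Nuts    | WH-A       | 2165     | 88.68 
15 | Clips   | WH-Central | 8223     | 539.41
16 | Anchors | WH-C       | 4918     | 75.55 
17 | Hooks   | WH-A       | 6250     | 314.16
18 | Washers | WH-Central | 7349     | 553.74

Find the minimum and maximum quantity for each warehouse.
SELECT warehouse, MIN(quantity), MAX(quantity)
FROM inventory
GROUP BY warehouse

Result:
  WH-A: min=2165, max=6250
  WH-C: min=559, max=7267
  WH-Central: min=3694, max=8223
  WH-East: min=611, max=2564
  WH-North: min=4339, max=7297
  WH-South: min=894, max=894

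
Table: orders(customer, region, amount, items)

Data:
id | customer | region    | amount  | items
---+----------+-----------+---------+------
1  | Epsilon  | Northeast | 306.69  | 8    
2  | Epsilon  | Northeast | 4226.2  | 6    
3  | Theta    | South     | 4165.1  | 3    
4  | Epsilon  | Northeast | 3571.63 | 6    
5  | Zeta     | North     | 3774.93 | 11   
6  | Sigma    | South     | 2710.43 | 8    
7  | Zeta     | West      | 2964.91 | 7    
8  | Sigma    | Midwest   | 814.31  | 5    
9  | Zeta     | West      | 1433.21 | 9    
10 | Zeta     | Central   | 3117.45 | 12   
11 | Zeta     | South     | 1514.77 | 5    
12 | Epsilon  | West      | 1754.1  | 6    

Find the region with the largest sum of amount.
SELECT region, SUM(amount) as val
FROM orders
GROUP BY region
ORDER BY val DESC
LIMIT 1

Result: South with sum(amount) = 8390.30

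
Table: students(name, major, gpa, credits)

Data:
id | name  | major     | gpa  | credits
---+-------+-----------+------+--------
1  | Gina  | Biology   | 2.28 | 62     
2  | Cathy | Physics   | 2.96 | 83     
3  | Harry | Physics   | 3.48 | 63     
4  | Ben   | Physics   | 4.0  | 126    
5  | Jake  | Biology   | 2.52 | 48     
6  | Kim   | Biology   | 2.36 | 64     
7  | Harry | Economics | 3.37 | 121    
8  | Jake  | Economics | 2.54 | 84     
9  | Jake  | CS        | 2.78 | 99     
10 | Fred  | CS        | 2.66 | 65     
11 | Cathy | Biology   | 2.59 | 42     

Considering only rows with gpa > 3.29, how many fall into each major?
SELECT major, COUNT(*)
FROM students
WHERE gpa > 3.29
GROUP BY major

Note: WHERE filters rows before grouping.

Result:
  Economics: 1
  Physics: 2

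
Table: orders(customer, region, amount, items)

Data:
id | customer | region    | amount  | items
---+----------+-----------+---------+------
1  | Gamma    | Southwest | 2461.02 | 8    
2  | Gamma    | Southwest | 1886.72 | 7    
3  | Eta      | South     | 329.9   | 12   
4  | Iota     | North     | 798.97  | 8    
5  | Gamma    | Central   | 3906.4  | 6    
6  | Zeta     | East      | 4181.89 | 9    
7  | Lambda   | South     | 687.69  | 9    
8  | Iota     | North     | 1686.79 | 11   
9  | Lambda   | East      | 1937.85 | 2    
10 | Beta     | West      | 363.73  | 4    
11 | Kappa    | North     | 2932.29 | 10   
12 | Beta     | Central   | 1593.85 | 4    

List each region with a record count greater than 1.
SELECT region, COUNT(*) as cnt
FROM orders
GROUP BY region
HAVING COUNT(*) > 1

Result:
  Central: 2
  East: 2
  North: 3
  South: 2
  Southwest: 2

Note: HAVING filters groups after aggregation, WHERE filters rows before.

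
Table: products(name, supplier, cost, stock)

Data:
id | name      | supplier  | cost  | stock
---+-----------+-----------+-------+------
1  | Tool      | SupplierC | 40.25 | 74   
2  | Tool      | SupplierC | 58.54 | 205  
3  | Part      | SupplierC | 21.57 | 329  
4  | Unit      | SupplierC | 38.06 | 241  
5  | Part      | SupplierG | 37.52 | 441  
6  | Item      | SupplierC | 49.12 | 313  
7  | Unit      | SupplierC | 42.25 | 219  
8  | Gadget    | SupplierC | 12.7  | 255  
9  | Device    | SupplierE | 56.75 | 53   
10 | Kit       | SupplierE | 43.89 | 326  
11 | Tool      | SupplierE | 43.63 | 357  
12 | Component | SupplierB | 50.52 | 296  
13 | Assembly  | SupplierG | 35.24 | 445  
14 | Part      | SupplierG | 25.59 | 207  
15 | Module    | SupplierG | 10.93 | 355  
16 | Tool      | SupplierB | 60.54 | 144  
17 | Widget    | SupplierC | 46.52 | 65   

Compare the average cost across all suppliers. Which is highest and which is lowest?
SELECT supplier, AVG(cost)
FROM products
GROUP BY supplier
ORDER BY AVG(cost)

All groups:
  SupplierG: 27.32
  SupplierC: 38.63
  SupplierE: 48.09
  SupplierB: 55.53

Highest: SupplierB (55.53)
Lowest: SupplierG (27.32)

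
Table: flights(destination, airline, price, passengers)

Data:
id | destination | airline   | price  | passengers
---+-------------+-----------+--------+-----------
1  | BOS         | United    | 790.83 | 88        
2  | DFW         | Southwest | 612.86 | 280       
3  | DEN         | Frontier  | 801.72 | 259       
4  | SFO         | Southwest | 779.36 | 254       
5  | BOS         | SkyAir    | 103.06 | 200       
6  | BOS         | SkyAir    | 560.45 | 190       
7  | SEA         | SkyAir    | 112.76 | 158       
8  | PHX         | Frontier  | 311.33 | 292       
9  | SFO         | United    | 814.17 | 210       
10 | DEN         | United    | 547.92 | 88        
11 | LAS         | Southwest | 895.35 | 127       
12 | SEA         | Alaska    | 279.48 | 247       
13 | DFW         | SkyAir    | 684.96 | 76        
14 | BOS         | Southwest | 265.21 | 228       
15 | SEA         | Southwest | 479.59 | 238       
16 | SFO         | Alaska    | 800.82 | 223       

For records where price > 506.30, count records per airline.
SELECT airline, COUNT(*)
FROM flights
WHERE price > 506.30
GROUP BY airline

Note: WHERE filters rows before grouping.

Result:
  Alaska: 1
  Frontier: 1
  SkyAir: 2
  Southwest: 3
  United: 3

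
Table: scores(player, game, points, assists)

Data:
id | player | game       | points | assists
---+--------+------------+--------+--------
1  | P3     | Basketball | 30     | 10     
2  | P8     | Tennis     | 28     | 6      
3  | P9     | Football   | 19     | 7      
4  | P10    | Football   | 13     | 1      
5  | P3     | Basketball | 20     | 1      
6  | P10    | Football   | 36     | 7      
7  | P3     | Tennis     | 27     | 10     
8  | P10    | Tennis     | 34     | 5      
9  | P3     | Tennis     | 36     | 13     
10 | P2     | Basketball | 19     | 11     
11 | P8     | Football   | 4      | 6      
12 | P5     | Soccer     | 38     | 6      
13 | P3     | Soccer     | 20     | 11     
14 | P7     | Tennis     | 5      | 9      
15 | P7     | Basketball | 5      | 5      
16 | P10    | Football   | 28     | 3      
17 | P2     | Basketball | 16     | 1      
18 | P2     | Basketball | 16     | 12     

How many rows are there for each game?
SELECT game, COUNT(*) as count
FROM scores
GROUP BY game

Result:
  Basketball: 6
  Football: 5
  Soccer: 2
  Tennis: 5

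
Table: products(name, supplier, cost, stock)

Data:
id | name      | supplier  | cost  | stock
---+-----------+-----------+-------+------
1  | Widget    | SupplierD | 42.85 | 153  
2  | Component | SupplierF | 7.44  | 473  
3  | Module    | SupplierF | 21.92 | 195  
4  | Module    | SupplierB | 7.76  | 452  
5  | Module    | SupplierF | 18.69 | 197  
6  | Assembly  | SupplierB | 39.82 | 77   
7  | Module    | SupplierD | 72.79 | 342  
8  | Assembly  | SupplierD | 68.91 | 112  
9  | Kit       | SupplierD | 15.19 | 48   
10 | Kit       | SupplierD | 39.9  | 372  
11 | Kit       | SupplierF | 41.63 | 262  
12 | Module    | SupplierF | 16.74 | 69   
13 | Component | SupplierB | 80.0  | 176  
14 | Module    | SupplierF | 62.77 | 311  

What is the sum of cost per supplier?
SELECT supplier, SUM(cost) as result
FROM products
GROUP BY supplier

Result:
  SupplierB: 127.58
  SupplierD: 239.64
  SupplierF: 169.19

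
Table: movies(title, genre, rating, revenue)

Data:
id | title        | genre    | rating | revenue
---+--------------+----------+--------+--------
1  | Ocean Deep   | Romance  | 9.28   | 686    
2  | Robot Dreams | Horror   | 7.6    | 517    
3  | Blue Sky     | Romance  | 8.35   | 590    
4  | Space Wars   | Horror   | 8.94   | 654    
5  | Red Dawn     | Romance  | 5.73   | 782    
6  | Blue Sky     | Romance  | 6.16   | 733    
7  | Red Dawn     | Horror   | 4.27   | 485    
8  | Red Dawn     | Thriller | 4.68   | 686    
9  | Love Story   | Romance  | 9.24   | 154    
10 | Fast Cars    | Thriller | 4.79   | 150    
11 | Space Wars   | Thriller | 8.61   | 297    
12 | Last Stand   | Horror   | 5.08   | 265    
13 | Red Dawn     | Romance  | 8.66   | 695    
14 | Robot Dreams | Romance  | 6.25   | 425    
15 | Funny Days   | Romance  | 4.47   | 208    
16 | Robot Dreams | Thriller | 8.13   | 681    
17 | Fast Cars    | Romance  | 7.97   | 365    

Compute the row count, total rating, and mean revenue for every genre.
SELECT genre,
       COUNT(*) as cnt,
       SUM(rating) as total_rating,
       AVG(revenue) as avg_revenue
FROM movies
GROUP BY genre

Result:
  Horror: 4 records, 25.89 total rating, 480.25 avg revenue
  Romance: 9 records, 66.11 total rating, 515.33 avg revenue
  Thriller: 4 records, 26.21 total rating, 453.50 avg revenue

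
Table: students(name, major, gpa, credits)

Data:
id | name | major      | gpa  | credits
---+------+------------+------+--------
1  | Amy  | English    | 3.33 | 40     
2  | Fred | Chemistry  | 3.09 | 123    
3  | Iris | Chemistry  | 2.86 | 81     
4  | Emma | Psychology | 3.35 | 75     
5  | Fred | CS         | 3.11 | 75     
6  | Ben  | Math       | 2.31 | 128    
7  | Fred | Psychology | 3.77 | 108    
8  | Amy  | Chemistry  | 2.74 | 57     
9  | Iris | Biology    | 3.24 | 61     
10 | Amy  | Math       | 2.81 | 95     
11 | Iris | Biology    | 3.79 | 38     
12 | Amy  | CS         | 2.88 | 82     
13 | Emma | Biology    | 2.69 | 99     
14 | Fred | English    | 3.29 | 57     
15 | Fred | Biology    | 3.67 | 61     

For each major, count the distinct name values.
SELECT major, COUNT(DISTINCT name)
FROM students
GROUP BY major

Result:
  Biology: 3 distinct
  CS: 2 distinct
  Chemistry: 3 distinct
  English: 2 distinct
  Math: 2 distinct
  Psychology: 2 distinct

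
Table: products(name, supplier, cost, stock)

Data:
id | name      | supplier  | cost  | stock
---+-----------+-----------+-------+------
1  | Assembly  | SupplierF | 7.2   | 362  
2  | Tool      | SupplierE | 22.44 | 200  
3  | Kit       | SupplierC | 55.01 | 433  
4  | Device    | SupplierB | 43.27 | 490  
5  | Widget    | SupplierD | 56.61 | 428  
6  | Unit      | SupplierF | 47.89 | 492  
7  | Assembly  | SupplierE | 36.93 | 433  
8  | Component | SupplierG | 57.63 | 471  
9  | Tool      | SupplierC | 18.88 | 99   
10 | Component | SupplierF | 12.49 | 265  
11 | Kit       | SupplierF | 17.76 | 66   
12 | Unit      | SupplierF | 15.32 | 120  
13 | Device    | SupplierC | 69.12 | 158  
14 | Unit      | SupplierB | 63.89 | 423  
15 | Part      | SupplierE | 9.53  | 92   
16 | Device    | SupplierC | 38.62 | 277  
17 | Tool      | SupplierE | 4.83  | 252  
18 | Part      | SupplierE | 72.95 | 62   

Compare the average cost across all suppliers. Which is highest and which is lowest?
SELECT supplier, AVG(cost)
FROM products
GROUP BY supplier
ORDER BY AVG(cost)

All groups:
  SupplierF: 20.13
  SupplierE: 29.34
  SupplierC: 45.41
  SupplierB: 53.58
  SupplierD: 56.61
  SupplierG: 57.63

Highest: SupplierG (57.63)
Lowest: SupplierF (20.13)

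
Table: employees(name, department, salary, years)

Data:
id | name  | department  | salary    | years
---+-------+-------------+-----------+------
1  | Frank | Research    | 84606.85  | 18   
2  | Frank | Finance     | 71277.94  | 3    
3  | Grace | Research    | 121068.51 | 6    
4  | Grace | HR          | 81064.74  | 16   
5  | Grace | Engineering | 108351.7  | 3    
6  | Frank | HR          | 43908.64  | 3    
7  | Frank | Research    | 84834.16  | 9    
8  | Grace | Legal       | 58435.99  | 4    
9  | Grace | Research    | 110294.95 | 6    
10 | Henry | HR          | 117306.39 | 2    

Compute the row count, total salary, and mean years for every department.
SELECT department,
       COUNT(*) as cnt,
       SUM(salary) as total_salary,
       AVG(years) as avg_years
FROM employees
GROUP BY department

Result:
  Engineering: 1 records, 108351.70 total salary, 3.00 avg years
  Finance: 1 records, 71277.94 total salary, 3.00 avg years
  HR: 3 records, 242279.77 total salary, 7.00 avg years
  Legal: 1 records, 58435.99 total salary, 4.00 avg years
  Research: 4 records, 400804.47 total salary, 9.75 avg years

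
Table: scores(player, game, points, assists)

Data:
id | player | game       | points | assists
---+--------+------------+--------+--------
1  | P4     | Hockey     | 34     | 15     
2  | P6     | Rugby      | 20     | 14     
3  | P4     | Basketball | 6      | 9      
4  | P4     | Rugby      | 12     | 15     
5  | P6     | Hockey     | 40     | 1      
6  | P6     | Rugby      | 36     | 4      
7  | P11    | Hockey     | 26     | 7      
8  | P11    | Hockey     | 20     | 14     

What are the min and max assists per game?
SELECT game, MIN(assists), MAX(assists)
FROM scores
GROUP BY game

Result:
  Basketball: min=9, max=9
  Hockey: min=1, max=15
  Rugby: min=4, max=15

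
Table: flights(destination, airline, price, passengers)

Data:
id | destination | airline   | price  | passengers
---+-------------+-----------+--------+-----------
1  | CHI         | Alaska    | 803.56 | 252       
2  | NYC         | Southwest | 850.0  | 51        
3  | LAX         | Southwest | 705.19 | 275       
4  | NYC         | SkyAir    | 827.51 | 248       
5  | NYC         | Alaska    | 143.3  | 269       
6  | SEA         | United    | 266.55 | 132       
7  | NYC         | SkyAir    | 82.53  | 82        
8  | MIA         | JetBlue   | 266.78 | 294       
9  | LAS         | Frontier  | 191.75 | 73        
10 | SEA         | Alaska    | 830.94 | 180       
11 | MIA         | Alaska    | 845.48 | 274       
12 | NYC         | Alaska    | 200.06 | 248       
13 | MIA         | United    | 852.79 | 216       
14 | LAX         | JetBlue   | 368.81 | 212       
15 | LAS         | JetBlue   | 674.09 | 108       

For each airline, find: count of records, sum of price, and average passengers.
SELECT airline,
       COUNT(*) as cnt,
       SUM(price) as total_price,
       AVG(passengers) as avg_passengers
FROM flights
GROUP BY airline

Result:
  Alaska: 5 records, 2823.34 total price, 244.60 avg passengers
  Frontier: 1 records, 191.75 total price, 73.00 avg passengers
  JetBlue: 3 records, 1309.68 total price, 204.67 avg passengers
  SkyAir: 2 records, 910.04 total price, 165.00 avg passengers
  Southwest: 2 records, 1555.19 total price, 163.00 avg passengers
  United: 2 records, 1119.34 total price, 174.00 avg passengers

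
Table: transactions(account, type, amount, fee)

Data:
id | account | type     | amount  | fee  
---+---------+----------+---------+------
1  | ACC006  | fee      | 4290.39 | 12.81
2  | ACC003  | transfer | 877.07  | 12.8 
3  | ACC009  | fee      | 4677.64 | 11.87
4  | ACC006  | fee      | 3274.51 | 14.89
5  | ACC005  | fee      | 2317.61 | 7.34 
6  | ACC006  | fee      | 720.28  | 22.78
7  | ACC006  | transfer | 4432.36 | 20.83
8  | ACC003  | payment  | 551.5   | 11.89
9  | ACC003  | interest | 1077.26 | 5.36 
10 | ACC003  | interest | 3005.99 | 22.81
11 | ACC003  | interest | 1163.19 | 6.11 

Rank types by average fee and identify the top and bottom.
SELECT type, AVG(fee)
FROM transactions
GROUP BY type
ORDER BY AVG(fee)

All groups:
  interest: 11.43
  payment: 11.89
  fee: 13.94
  transfer: 16.82

Highest: transfer (16.82)
Lowest: interest (11.43)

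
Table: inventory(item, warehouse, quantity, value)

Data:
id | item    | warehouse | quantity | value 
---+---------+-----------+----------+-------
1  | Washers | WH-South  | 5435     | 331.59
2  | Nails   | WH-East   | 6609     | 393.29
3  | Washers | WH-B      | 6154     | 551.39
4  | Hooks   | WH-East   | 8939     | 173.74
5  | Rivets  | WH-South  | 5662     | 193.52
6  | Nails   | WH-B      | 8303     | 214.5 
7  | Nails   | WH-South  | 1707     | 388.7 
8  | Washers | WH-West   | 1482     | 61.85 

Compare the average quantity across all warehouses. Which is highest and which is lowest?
SELECT warehouse, AVG(quantity)
FROM inventory
GROUP BY warehouse
ORDER BY AVG(quantity)

All groups:
  WH-West: 1482.00
  WH-South: 4268.00
  WH-B: 7228.50
  WH-East: 7774.00

Highest: WH-East (7774.00)
Lowest: WH-West (1482.00)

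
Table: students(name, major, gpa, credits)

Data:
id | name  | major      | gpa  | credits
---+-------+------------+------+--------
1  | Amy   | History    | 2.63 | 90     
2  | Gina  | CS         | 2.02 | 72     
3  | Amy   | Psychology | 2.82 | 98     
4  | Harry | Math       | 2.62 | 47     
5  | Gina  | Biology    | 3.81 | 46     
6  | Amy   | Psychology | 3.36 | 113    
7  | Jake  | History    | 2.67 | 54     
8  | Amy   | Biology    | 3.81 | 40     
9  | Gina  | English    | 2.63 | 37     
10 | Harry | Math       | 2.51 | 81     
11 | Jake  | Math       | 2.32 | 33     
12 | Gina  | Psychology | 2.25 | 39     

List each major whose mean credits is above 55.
SELECT major, AVG(credits)
FROM students
GROUP BY major
HAVING AVG(credits) > 55

Result:
  CS: avg=72.00
  History: avg=72.00
  Psychology: avg=83.33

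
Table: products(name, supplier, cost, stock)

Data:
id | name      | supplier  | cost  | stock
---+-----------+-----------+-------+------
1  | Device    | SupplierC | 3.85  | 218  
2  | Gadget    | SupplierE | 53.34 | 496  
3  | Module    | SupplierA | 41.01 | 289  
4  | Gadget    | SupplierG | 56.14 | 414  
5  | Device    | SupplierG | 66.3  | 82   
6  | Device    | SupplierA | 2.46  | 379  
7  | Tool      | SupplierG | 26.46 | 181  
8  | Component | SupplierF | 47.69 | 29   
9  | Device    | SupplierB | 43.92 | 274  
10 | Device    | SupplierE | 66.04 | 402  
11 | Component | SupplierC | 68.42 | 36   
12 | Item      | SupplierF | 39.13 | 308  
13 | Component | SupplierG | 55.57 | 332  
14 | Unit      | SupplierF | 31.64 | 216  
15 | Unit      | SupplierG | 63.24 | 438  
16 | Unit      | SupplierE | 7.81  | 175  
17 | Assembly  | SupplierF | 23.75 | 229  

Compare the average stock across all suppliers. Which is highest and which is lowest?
SELECT supplier, AVG(stock)
FROM products
GROUP BY supplier
ORDER BY AVG(stock)

All groups:
  SupplierC: 127.00
  SupplierF: 195.50
  SupplierB: 274.00
  SupplierG: 289.40
  SupplierA: 334.00
  SupplierE: 357.67

Highest: SupplierE (357.67)
Lowest: SupplierC (127.00)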